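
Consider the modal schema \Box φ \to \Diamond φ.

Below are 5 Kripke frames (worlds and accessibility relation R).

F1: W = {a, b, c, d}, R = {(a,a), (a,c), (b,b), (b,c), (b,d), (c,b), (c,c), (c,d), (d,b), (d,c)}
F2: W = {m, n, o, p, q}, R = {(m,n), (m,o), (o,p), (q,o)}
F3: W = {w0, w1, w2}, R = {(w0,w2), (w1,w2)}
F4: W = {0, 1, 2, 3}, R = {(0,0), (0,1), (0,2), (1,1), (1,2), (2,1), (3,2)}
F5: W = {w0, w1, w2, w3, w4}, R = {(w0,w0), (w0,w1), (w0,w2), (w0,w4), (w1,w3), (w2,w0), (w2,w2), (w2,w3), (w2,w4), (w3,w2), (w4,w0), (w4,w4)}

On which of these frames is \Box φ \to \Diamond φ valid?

This is the axiom for seriality; its first-order frame correspondent is \forall x \exists y Rxy.
F1: holds.
F2: fails — world n has no successor.
F3: fails — world w2 has no successor.
F4: holds.
F5: holds.

F1, F4, F5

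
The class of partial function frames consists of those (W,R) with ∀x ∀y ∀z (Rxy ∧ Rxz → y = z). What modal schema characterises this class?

A defining formula is ◇ψ → □ψ (the CD axiom).

◇ψ → □ψ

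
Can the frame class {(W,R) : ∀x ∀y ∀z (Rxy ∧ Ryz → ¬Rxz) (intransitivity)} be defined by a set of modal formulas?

Modal frame validity is preserved under surjective bounded morphisms.
The 5-cycle (worlds a,b,c,d,e with a→b→c→d→e→a) is intransitive. Mapping every world to a single reflexive point • is a surjective bounded morphism; the reflexive point is not intransitive (R••∧R•• but R••).
So the class is not modally definable.

No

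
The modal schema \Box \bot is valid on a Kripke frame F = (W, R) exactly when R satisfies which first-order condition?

□⊥ is valid iff no world has any successor (otherwise □⊥ fails at any world with one).

emptiness of R: \forall x \forall y \neg Rxy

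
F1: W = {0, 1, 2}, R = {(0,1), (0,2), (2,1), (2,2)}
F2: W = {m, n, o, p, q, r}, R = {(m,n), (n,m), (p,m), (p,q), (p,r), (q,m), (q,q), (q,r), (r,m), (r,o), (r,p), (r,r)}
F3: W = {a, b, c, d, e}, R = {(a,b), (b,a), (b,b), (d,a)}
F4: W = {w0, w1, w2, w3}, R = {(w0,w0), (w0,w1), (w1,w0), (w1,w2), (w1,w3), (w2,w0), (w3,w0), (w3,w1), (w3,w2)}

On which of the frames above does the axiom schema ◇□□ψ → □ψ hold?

F3

The schema corresponds to a generalized confluence (Geach) condition: ∀x ∀y ∀z ((xRy ∧ xRz) → ∃w (yR²w ∧ z = w)).
F1: fails — 0R1, 0R1 but no w with 1R²w and 1=w.
F2: fails — pRm, pRq but no w with mR²w and q=w.
F3: satisfies the condition.
F4: fails — w1Rw2, w1Rw2 but no w with w2R²w and w2=w.
Valid on: F3.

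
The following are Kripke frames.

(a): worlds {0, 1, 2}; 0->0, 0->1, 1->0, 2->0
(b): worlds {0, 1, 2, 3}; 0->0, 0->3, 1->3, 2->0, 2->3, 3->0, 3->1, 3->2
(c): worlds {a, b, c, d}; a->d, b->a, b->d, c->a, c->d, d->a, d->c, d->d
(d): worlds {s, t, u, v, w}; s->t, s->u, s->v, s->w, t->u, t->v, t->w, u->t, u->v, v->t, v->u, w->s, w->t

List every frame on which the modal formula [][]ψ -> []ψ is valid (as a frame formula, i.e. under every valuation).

Frame correspondent (Sahlqvist): forall x forall y (Rxy -> exists z (Rxz & Rzy)) — i.e. density.
(a): satisfies the condition.
(b): fails — R32 but no z with R3z and Rz2.
(c): satisfies the condition.
(d): fails — Rtw but no z with Rtz and Rzw.

(a), (c)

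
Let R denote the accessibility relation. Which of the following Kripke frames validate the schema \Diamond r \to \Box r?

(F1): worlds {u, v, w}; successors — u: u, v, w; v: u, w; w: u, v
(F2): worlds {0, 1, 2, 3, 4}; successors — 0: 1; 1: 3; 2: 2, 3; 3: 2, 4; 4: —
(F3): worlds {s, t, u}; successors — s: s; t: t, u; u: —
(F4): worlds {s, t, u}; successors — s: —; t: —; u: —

(F4)

The schema corresponds to partial functionality: \forall x \forall y \forall z (Rxy \wedge Rxz \to y = z).
(F1): fails — u sees both u and v.
(F2): fails — 2 sees both 2 and 3.
(F3): fails — t sees both t and u.
(F4): condition met.
Valid on: (F4).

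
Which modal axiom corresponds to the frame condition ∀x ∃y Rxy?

This is seriality; the standard corresponding axiom is D: □r → ◇r.

□r → ◇r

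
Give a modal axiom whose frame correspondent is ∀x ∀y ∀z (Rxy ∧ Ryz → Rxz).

The condition is transitivity. The 4 schema □q → □□q defines it.
Suppose □q→□□q is valid. Take Rxy, Ryz and set V(q)={w : Rxw}. Then □q at x, so □□q at x, so □q at y, so q at z, i.e. Rxz.

□q → □□q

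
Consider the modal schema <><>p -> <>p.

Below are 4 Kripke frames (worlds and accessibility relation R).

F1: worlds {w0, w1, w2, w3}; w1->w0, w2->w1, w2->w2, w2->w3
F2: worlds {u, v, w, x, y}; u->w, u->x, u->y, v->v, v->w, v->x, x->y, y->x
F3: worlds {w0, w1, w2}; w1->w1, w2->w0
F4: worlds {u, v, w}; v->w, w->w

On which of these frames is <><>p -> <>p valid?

F3, F4

This is the axiom for transitivity; its first-order frame correspondent is forall x forall y forall z (Rxy & Ryz -> Rxz).
F1: fails — Rw2w1 and Rw1w0 but not Rw2w0.
F2: fails — Ryx and Rxy but not Ryy.
F3: ✓.
F4: ✓.
Valid on: F3, F4.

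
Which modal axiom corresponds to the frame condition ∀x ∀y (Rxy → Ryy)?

The condition is shift-reflexivity. The T□ schema □(□q → q) defines it.
Suppose □(□q→q) is valid. Take Rxy and set V(q)={w : Ryw}. Then at y, □q holds; since □(□q→q) at x, □q→q at y, so q at y, i.e. Ryy.

□(□q → q)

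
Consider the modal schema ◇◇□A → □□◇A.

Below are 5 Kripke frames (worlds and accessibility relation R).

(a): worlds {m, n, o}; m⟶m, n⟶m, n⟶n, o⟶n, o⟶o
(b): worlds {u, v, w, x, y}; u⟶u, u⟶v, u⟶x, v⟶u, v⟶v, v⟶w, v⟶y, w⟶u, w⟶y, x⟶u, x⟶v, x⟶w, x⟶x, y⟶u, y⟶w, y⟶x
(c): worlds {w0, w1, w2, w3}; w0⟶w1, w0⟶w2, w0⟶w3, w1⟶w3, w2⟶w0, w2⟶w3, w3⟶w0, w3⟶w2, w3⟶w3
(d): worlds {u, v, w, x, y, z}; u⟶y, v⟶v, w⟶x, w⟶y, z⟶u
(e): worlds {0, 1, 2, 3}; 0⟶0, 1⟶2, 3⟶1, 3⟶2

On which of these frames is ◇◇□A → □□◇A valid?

Frame correspondent (Sahlqvist): ∀x ∀y ∀z ((xR²y ∧ xR²z) → ∃w (yRw ∧ zRw)) — i.e. a generalized confluence (Geach) condition.
(a): fails — oR²m, oR²o but no w with mRw and oRw.
(b): holds.
(c): holds.
(d): fails — zR²y, zR²y but no t with yRt and yRt.
(e): fails — 3R²2, 3R²2 but no w with 2Rw and 2Rw.

(b), (c)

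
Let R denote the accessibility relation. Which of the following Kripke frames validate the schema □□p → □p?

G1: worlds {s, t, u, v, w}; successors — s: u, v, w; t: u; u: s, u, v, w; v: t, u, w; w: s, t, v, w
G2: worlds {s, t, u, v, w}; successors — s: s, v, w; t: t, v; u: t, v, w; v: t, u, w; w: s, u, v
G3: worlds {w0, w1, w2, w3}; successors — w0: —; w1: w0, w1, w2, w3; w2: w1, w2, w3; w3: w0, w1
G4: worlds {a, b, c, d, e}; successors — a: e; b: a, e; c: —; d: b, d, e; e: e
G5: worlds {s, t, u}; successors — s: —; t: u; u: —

G1, G2, G3

This is the axiom for density; its first-order frame correspondent is ∀x ∀y (Rxy → ∃z (Rxz ∧ Rzy)).
G1: holds.
G2: holds.
G3: holds.
G4: fails — Rba but no z with Rbz and Rza.
G5: fails — Rtu but no z with Rtz and Rzu.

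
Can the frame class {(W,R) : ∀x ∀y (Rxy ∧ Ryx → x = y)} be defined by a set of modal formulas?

Any modally definable frame class is closed under surjective bounded morphisms.
The 8-cycle (worlds w0,w1,w2,w3,w4,w5,w6,w7 with w0→w1→w2→w3→w4→w5→w6→w7→w0) is antisymmetric. Sending even-indexed worlds to • and odd-indexed worlds to ∘ is a surjective bounded morphism onto the two-world frame with •↔∘, which is not antisymmetric.
Hence antisymmetry is not modally definable.

Not modally definable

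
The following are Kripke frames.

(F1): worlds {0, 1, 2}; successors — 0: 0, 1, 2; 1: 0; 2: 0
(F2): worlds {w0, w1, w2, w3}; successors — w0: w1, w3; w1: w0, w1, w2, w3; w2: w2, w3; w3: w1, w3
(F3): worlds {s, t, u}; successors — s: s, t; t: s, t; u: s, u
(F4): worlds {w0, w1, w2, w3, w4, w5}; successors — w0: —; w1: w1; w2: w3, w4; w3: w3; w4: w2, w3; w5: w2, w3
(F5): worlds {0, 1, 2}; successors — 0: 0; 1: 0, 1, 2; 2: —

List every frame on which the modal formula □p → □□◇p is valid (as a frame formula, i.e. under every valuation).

(F1), (F2), (F3), (F4)

This is the axiom for a generalized confluence (Geach) condition; its first-order frame correspondent is ∀x ∀z (xR²z → ∃w (xRw ∧ zRw)).
(F1): holds.
(F2): holds.
(F3): holds.
(F4): holds.
(F5): fails — 1R²2 but no w with 1Rw and 2Rw.
Valid on: (F1), (F2), (F3), (F4).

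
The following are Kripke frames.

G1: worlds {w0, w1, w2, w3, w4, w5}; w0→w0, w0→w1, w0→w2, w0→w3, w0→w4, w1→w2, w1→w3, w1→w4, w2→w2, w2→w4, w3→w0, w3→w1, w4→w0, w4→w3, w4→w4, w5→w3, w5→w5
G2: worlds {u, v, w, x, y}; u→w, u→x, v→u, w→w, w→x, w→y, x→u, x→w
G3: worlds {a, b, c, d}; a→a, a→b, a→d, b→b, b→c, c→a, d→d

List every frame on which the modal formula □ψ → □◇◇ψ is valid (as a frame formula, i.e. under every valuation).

This is the axiom for a generalized confluence (Geach) condition; its first-order frame correspondent is ∀x ∀z (xRz → ∃w (xRw ∧ zR²w)).
G1: condition met.
G2: fails — wRy but no t with wRt and yR²t.
G3: condition met.
Valid on: G1, G3.

G1, G3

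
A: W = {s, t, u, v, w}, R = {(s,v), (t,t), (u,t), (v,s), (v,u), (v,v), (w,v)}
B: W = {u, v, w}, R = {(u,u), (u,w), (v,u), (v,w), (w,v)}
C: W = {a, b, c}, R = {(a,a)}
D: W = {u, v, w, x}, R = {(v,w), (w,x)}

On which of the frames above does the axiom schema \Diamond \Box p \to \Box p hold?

C

Frame correspondent (Sahlqvist): \forall x \forall y \forall z (Rxy \wedge Rxz \to Ryz) — i.e. the Euclidean property.
A: fails — Rvu and Rvv but not Ruv.
B: fails — Ruw and Ruw but not Rww.
C: ✓.
D: fails — Rvw and Rvw but not Rww.
Valid on: C.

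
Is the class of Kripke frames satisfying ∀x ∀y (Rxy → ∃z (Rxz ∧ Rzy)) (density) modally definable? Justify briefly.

Definable; □□p → □p defines it

This is a Sahlqvist condition; the C4 axiom □□p → □p defines it.
Suppose □□p→□p is valid. Take Rxy and set V(p)={w : xR²w}. Then □□p at x, so □p at x, so p at y, i.e. ∃z(Rxz∧Rzy).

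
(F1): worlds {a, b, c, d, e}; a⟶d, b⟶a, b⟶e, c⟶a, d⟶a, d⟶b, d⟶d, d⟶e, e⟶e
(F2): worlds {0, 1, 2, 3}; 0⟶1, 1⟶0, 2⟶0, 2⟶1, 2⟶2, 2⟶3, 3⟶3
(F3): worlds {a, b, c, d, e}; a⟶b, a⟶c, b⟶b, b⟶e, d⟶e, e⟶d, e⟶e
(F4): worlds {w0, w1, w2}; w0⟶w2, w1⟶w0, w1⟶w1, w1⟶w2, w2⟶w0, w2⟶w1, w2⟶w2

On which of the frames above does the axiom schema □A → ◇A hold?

The schema corresponds to seriality: ∀x ∃y Rxy.
(F1): holds.
(F2): holds.
(F3): fails — world c has no successor.
(F4): holds.

(F1), (F2), (F4)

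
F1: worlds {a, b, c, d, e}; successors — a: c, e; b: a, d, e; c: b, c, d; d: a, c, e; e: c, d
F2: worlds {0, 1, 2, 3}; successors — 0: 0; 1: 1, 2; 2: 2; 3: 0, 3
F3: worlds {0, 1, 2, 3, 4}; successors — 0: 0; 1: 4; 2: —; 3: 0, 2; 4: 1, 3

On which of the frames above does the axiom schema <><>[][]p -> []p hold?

none

The schema corresponds to a generalized confluence (Geach) condition: forall x forall y forall z ((x R^2 y & xRz) -> exists w (y R^2 w & z = w)).
F1: fails — bR²a, bRa but no w with aR²w and a=w.
F2: fails — 1R²2, 1R1 but no w with 2R²w and 1=w.
F3: fails — 1R²1, 1R4 but no w with 1R²w and 4=w.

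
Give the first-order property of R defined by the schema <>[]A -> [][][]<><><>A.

This is a Sahlqvist (Geach-type) schema ◇^1□^1A → □^3◇^3A.
Minimal-valuation argument: fix x; take any y with xR^1y and any z with xR^3z. Set V(A) to the set of worlds R-reachable from y in exactly 1 step. Then □^1A holds at y, so the antecedent holds at x; validity forces ◇^3A at z, giving a w with zR^3w and yR^1w.
First-order correspondent: forall x forall y forall z ((xRy & x R^3 z) -> exists w (yRw & z R^3 w)).

forall x forall y forall z ((xRy & x R^3 z) -> exists w (yRw & z R^3 w))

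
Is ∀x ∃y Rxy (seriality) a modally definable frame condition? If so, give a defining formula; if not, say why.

Yes — defined by □r → ◇r

Yes: it is seriality, defined by the D schema □r → ◇r.
Suppose □r→◇r is valid. At any x set V(r)=W. Then □r at x, so ◇r at x, so x has a successor.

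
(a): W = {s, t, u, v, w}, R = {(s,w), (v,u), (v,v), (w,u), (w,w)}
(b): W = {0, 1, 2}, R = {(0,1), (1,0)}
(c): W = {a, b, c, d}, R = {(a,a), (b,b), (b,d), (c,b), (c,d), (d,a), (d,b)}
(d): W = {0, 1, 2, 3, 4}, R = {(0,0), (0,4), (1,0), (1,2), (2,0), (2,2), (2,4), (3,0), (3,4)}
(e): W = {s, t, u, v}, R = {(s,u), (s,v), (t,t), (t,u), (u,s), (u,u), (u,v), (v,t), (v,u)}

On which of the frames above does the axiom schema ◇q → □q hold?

(b)

This is the axiom for partial functionality; its first-order frame correspondent is ∀x ∀y ∀z (Rxy ∧ Rxz → y = z).
(a): fails — v sees both u and v.
(b): condition met.
(c): fails — b sees both b and d.
(d): fails — 0 sees both 0 and 4.
(e): fails — s sees both u and v.
Valid on: (b).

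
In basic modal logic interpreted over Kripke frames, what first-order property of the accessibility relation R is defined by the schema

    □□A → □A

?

density

This schema is the C4 axiom.
Its frame correspondent is density — ∀x ∀y (Rxy → ∃z (Rxz ∧ Rzy)).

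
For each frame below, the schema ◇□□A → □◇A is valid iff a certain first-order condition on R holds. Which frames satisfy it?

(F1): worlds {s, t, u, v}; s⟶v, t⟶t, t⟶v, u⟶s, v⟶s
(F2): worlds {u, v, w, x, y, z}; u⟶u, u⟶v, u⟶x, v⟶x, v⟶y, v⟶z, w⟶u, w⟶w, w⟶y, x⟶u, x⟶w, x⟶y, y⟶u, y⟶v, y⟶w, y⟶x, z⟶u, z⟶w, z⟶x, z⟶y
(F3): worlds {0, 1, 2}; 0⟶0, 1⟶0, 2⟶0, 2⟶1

(F2), (F3)

The schema corresponds to a generalized confluence (Geach) condition: ∀x ∀y ∀z ((xRy ∧ xRz) → ∃w (yR²w ∧ zRw)).
(F1): fails — sRv, sRv but no w with vR²w and vRw.
(F2): condition met.
(F3): condition met.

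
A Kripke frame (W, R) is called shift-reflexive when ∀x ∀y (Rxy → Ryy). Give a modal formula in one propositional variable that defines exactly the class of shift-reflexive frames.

□(□s → s)

The condition is shift-reflexivity. The T□ schema □(□s → s) defines it.
Suppose □(□s→s) is valid. Take Rxy and set V(s)={w : Ryw}. Then at y, □s holds; since □(□s→s) at x, □s→s at y, so s at y, i.e. Ryy.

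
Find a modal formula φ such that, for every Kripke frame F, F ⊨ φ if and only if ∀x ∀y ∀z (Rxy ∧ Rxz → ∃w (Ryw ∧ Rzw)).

◇□r → □◇r

This is convergence; the standard corresponding axiom is .2: ◇□r → □◇r.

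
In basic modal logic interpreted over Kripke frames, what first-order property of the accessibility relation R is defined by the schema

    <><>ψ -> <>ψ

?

Transitivity

This is frame-equivalent to □ψ → □□ψ (substitute ¬ψ for ψ and contrapose).
Suppose □ψ→□□ψ is valid. Take Rxy, Ryz and set V(ψ)={w : Rxw}. Then □ψ at x, so □□ψ at x, so □ψ at y, so ψ at z, i.e. Rxz.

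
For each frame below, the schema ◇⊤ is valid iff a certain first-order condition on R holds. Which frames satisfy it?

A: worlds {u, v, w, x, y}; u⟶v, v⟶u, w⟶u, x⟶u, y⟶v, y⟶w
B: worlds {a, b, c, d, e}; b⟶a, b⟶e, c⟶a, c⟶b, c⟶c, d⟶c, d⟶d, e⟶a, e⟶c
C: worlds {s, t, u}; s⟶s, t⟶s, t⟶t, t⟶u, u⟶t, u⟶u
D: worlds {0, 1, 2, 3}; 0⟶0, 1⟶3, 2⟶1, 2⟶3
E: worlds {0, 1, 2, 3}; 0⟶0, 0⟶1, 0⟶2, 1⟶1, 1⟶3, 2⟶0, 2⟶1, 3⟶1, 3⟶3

The schema corresponds to seriality: ∀x ∃y Rxy.
A: satisfies the condition.
B: fails — world a has no successor.
C: satisfies the condition.
D: fails — world 3 has no successor.
E: satisfies the condition.
Valid on: A, C, E.

A, C, E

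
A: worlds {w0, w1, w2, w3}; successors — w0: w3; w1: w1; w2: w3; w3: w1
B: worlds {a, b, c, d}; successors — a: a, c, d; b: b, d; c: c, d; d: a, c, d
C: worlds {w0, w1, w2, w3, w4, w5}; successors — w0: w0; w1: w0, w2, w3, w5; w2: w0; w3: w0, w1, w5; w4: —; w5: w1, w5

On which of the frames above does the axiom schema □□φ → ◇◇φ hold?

A, B

Frame correspondent (Sahlqvist): ∀x ∃w (xR²w ∧ xR²w) — i.e. a generalized confluence (Geach) condition.
A: holds.
B: holds.
C: fails — at w4 but no w with w4R²w and w4R²w.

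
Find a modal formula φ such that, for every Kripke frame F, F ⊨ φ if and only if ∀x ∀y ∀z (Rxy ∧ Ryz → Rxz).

The condition is transitivity. The 4 schema □s → □□s defines it.
Suppose □s→□□s is valid. Take Rxy, Ryz and set V(s)={w : Rxw}. Then □s at x, so □□s at x, so □s at y, so s at z, i.e. Rxz.

□s → □□s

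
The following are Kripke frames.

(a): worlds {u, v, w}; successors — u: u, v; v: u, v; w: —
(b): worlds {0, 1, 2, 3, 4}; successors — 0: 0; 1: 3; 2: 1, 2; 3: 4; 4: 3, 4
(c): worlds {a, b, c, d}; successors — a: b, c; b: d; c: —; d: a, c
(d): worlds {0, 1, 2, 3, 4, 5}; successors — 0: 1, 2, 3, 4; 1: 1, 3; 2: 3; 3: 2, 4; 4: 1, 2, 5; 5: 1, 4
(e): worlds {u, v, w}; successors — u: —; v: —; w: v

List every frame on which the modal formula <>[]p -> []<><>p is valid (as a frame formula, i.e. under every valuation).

(a)

This is the axiom for a generalized confluence (Geach) condition; its first-order frame correspondent is forall x forall y forall z ((xRy & xRz) -> exists w (yRw & z R^2 w)).
(a): satisfies the condition.
(b): fails — 2R1, 2R1 but no w with 1Rw and 1R²w.
(c): fails — aRb, aRb but no w with bRw and bR²w.
(d): fails — 0R1, 0R2 but no w with 1Rw and 2R²w.
(e): fails — wRv, wRv but no t with vRt and vR²t.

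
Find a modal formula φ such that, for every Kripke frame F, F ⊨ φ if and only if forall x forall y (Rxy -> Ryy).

□(□p → p)

The condition is shift-reflexivity. The T□ schema □(□p → p) defines it.
Suppose □(□p→p) is valid. Take Rxy and set V(p)={w : Ryw}. Then at y, □p holds; since □(□p→p) at x, □p→p at y, so p at y, i.e. Ryy.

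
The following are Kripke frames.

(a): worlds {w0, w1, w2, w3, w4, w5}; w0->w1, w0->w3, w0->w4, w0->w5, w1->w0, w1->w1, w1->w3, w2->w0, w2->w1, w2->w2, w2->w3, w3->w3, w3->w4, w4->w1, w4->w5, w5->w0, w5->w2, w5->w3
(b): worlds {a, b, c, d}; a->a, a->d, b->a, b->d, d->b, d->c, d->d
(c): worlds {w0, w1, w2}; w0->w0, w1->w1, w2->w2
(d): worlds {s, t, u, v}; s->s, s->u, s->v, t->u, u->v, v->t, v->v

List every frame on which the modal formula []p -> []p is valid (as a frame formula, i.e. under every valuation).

(a), (b), (c), (d)

Frame correspondent (Sahlqvist): forall x forall z (xRz -> exists w (xRw & z = w)) — i.e. a generalized confluence (Geach) condition.
(a): satisfies the condition.
(b): satisfies the condition.
(c): satisfies the condition.
(d): satisfies the condition.
Valid on: (a), (b), (c), (d).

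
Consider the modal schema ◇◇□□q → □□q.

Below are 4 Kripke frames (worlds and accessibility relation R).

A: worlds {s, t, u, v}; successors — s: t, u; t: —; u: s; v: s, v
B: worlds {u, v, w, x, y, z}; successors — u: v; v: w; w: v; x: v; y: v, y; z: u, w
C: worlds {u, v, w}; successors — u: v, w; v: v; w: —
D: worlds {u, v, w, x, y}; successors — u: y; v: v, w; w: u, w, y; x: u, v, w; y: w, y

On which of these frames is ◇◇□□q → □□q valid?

The schema corresponds to a generalized confluence (Geach) condition: ∀x ∀y ∀z ((xR²y ∧ xR²z) → ∃w (yR²w ∧ z = w)).
A: fails — uR²t, uR²t but no w with tR²w and t=w.
B: fails — yR²v, yR²w but no t with vR²t and w=t.
C: satisfies the condition.
D: fails — vR²u, vR²u but no t with uR²t and u=t.

C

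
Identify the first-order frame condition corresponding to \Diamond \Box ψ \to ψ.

Replacing ψ by ¬ψ and contraposing gives the equivalent schema ψ → □◇ψ.
Suppose ψ→□◇ψ is valid. Take Rxy and set V(ψ)={x}. Then ψ at x, so □◇ψ at x, so ◇ψ at y, so some z with Ryz has ψ; z=x, i.e. Ryx.
Conversely, on a frame with symmetry the schema holds at every world under every valuation.
Frame condition: \forall x \forall y (Rxy \to Ryx).

symmetry: \forall x \forall y (Rxy \to Ryx)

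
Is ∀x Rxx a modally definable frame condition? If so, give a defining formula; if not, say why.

Yes, by □q → q

Yes: it is reflexivity, defined by the T schema □q → q.
Suppose □q→q is valid. At any x set V(q)={w : Rxw}. Then □q holds at x, so q holds at x, i.e. Rxx.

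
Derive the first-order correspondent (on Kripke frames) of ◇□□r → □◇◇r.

This is a Sahlqvist (Geach-type) schema ◇^1□^2r → □^1◇^2r.
Minimal-valuation argument: fix x; take any y with xR^1y and any z with xR^1z. Set V(r) to the set of worlds R-reachable from y in exactly 2 steps. Then □^2r holds at y, so the antecedent holds at x; validity forces ◇^2r at z, giving a w with zR^2w and yR^2w.
First-order correspondent: ∀x ∀y ∀z ((xRy ∧ xRz) → ∃w (yR²w ∧ zR²w)).

∀x ∀y ∀z ((xRy ∧ xRz) → ∃w (yR²w ∧ zR²w))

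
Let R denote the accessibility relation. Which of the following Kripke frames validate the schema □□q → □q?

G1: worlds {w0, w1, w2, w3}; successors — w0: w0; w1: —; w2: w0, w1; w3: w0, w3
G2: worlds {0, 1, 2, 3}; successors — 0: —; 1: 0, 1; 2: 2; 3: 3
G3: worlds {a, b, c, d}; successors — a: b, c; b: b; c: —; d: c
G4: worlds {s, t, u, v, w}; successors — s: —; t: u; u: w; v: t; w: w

The schema corresponds to density: ∀x ∀y (Rxy → ∃z (Rxz ∧ Rzy)).
G1: fails — Rw2w1 but no z with Rw2z and Rzw1.
G2: holds.
G3: fails — Rac but no z with Raz and Rzc.
G4: fails — Rtu but no z with Rtz and Rzu.
Valid on: G2.

G2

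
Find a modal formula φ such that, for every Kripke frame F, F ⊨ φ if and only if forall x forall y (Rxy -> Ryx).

The condition is symmetry. The B schema s → □◇s defines it.
Suppose s→□◇s is valid. Take Rxy and set V(s)={x}. Then s at x, so □◇s at x, so ◇s at y, so some z with Ryz has s; z=x, i.e. Ryx.

s → □◇s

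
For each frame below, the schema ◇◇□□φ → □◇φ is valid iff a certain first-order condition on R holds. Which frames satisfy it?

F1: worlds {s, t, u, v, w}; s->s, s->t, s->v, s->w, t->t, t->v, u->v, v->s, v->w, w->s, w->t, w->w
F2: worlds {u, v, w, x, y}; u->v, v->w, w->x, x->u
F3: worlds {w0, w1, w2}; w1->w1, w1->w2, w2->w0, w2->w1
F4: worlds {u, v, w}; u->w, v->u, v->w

F1

Frame correspondent (Sahlqvist): ∀x ∀y ∀z ((xR²y ∧ xRz) → ∃w (yR²w ∧ zRw)) — i.e. a generalized confluence (Geach) condition.
F1: satisfies the condition.
F2: fails — uR²w, uRv but no t with wR²t and vRt.
F3: fails — w1R²w0, w1Rw1 but no w with w0R²w and w1Rw.
F4: fails — vR²w, vRu but no t with wR²t and uRt.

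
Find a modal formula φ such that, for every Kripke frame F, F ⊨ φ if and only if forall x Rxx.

□p → p

This is reflexivity; the standard corresponding axiom is T: □p → p.
Suppose □p→p is valid. At any x set V(p)={w : Rxw}. Then □p holds at x, so p holds at x, i.e. Rxx.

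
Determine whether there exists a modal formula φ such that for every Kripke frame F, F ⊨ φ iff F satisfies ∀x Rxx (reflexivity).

This is a Sahlqvist condition; the T axiom □p → p defines it.

Yes — defined by □p → p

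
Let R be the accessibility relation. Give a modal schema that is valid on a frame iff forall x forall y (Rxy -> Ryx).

The condition is symmetry. The B schema p → □◇p defines it.
Suppose p→□◇p is valid. Take Rxy and set V(p)={x}. Then p at x, so □◇p at x, so ◇p at y, so some z with Ryz has p; z=x, i.e. Ryx.

p → □◇p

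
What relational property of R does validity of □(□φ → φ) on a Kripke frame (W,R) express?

Suppose □(□φ→φ) is valid. Take Rxy and set V(φ)={w : Ryw}. Then at y, □φ holds; since □(□φ→φ) at x, □φ→φ at y, so φ at y, i.e. Ryy.

shift-reflexivity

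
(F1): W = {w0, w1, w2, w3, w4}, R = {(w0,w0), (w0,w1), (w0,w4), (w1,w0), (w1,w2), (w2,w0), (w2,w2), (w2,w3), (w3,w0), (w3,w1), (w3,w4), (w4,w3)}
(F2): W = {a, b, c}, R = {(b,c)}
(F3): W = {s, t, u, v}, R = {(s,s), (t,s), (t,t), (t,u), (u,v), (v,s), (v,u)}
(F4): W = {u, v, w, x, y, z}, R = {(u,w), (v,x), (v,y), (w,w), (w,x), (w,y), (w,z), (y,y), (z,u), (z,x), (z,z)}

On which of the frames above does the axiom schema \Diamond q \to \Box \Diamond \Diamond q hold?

(F1)

Frame correspondent (Sahlqvist): \forall x \forall y \forall z ((xRy \wedge xRz) \to \exists w (y = w \wedge z R^2 w)) — i.e. a generalized confluence (Geach) condition.
(F1): holds.
(F2): fails — bRc, bRc but no w with c=w and cR²w.
(F3): fails — tRt, tRs but no w with t=w and sR²w.
(F4): fails — vRx, vRx but no t with x=t and xR²t.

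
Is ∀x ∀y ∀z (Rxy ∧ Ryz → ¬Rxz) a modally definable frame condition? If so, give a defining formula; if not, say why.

Any modally definable frame class is closed under surjective bounded morphisms.
The 5-cycle (worlds a,b,c,d,e with a→b→c→d→e→a) is intransitive. Mapping every world to a single reflexive point • is a surjective bounded morphism; the reflexive point is not intransitive (R••∧R•• but R••).
Hence intransitivity is not modally definable.

No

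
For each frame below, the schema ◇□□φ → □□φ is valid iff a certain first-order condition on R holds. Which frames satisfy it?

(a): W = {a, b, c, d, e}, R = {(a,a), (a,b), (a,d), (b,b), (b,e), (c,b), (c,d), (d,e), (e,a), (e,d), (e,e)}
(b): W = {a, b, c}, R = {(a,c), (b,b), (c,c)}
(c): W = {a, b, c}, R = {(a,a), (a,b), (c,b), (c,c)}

Frame correspondent (Sahlqvist): ∀x ∀y ∀z ((xRy ∧ xR²z) → ∃w (yR²w ∧ z = w)) — i.e. a generalized confluence (Geach) condition.
(a): fails — aRd, aR²b but no w with dR²w and b=w.
(b): condition met.
(c): fails — aRb, aR²a but no w with bR²w and a=w.
Valid on: (b).

(b)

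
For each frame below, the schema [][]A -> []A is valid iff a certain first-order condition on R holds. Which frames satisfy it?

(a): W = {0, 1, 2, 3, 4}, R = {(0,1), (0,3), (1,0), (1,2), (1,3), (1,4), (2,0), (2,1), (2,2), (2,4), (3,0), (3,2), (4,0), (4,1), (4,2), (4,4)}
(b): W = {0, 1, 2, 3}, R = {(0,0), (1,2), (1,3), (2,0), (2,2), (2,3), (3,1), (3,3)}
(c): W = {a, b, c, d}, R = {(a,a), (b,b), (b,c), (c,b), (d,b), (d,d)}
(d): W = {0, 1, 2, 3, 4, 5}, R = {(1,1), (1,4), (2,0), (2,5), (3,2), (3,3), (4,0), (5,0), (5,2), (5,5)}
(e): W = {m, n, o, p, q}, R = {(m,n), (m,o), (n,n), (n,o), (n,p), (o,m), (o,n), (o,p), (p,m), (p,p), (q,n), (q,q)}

Frame correspondent (Sahlqvist): forall x forall y (Rxy -> exists z (Rxz & Rzy)) — i.e. density.
(a): fails — R01 but no z with R0z and Rz1.
(b): holds.
(c): holds.
(d): fails — R40 but no z with R4z and Rz0.
(e): holds.
Valid on: (b), (c), (e).

(b), (c), (e)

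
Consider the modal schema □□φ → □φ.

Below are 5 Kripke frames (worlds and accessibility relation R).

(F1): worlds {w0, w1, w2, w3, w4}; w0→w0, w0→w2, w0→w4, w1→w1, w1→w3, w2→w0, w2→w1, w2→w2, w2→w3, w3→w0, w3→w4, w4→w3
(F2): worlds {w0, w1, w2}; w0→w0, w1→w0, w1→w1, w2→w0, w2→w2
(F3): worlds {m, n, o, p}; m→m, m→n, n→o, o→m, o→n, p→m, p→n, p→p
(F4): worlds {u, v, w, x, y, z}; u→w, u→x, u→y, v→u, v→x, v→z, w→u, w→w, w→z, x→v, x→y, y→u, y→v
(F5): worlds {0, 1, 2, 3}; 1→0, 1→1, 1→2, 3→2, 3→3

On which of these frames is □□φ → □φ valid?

(F2), (F5)

This is the axiom for density; its first-order frame correspondent is ∀x ∀y (Rxy → ∃z (Rxz ∧ Rzy)).
(F1): fails — Rw4w3 but no z with Rw4z and Rzw3.
(F2): satisfies the condition.
(F3): fails — Rno but no z with Rnz and Rzo.
(F4): fails — Rvz but no t with Rvt and Rtz.
(F5): satisfies the condition.
Valid on: (F2), (F5).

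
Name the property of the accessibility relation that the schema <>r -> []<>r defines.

the Euclidean property: forall x forall y forall z (Rxy & Rxz -> Ryz)

Suppose ◇r→□◇r is valid. Take Rxy, Rxz and set V(r)={y}. Then ◇r at x, so □◇r at x, so ◇r at z, so some w with Rzw has r; w=y, i.e. Rzy. By symmetry of the argument, Ryz.
The converse is a direct semantic check.
So the correspondent is the Euclidean property.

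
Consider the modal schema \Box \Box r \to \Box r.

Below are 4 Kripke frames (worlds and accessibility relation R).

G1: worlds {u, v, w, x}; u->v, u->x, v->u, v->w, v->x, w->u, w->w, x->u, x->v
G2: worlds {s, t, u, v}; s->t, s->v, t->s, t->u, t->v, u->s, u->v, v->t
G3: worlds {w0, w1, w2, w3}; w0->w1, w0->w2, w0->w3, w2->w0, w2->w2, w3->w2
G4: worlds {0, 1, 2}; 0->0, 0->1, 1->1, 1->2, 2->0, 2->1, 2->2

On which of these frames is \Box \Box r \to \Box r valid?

G1, G4

This is the axiom for density; its first-order frame correspondent is \forall x \forall y (Rxy \to \exists z (Rxz \wedge Rzy)).
G1: satisfies the condition.
G2: fails — Rus but no z with Ruz and Rzs.
G3: fails — Rw0w1 but no z with Rw0z and Rzw1.
G4: satisfies the condition.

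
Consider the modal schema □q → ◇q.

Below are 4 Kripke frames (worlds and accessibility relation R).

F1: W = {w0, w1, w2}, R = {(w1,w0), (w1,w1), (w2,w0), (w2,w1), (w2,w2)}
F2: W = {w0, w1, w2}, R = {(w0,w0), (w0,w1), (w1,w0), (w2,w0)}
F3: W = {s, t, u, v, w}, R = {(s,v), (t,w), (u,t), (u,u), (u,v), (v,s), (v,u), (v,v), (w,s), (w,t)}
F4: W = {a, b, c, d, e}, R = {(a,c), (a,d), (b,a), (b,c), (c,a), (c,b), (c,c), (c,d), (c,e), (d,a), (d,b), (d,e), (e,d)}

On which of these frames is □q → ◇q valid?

F2, F3, F4

Frame correspondent (Sahlqvist): ∀x ∃y Rxy — i.e. seriality.
F1: fails — world w0 has no successor.
F2: satisfies the condition.
F3: satisfies the condition.
F4: satisfies the condition.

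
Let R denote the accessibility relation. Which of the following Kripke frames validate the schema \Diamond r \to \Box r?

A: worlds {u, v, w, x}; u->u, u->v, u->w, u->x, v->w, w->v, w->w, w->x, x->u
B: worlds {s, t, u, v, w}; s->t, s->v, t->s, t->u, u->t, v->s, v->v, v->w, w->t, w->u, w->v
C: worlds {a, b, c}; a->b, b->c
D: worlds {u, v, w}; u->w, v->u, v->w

The schema corresponds to partial functionality: \forall x \forall y \forall z (Rxy \wedge Rxz \to y = z).
A: fails — u sees both u and v.
B: fails — s sees both t and v.
C: ✓.
D: fails — v sees both u and w.

C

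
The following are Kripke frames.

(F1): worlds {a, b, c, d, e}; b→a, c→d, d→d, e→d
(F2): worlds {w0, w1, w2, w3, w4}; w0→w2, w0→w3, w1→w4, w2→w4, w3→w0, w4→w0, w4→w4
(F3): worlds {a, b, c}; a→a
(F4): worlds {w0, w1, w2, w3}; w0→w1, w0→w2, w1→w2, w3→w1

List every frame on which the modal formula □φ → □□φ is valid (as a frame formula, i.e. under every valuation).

(F1), (F3)

This is the axiom for transitivity; its first-order frame correspondent is ∀x ∀y ∀z (Rxy ∧ Ryz → Rxz).
(F1): satisfies the condition.
(F2): fails — Rw2w4 and Rw4w0 but not Rw2w0.
(F3): satisfies the condition.
(F4): fails — Rw3w1 and Rw1w2 but not Rw3w2.
Valid on: (F1), (F3).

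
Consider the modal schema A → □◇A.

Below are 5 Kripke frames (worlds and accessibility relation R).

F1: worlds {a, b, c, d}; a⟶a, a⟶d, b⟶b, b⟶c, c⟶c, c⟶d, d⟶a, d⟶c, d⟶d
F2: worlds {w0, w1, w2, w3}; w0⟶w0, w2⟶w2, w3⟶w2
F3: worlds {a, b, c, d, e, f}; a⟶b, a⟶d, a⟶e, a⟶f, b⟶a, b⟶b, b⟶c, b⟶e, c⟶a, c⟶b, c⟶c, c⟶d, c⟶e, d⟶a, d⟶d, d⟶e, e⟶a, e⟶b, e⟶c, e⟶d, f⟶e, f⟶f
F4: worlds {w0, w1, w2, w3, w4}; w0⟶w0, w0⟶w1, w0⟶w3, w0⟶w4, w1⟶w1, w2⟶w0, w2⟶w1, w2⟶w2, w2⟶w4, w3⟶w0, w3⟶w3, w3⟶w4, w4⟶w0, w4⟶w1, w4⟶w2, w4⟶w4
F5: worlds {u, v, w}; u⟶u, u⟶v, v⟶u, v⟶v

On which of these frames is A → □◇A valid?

Frame correspondent (Sahlqvist): ∀x ∀y (Rxy → Ryx) — i.e. symmetry.
F1: fails — Rbc but not Rcb.
F2: fails — Rw3w2 but not Rw2w3.
F3: fails — Rcd but not Rdc.
F4: fails — Rw4w1 but not Rw1w4.
F5: condition met.

F5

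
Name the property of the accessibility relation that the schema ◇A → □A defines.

This schema is the CD axiom.
It corresponds to partial functionality: ∀x ∀y ∀z (Rxy ∧ Rxz → y = z).

partial functionality: ∀x ∀y ∀z (Rxy ∧ Rxz → y = z)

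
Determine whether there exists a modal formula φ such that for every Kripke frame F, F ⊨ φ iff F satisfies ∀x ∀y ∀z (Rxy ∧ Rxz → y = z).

Yes, by ◇q → □q

The condition is partial functionality. A defining modal formula is ◇q → □q.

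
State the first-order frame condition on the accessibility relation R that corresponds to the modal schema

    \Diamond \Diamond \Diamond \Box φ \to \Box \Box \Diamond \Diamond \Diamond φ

\forall x \forall y \forall z ((x R^3 y \wedge x R^2 z) \to \exists w (yRw \wedge z R^3 w))

This is a Sahlqvist (Geach-type) schema ◇^3□^1φ → □^2◇^3φ.
First-order correspondent: \forall x \forall y \forall z ((x R^3 y \wedge x R^2 z) \to \exists w (yRw \wedge z R^3 w)).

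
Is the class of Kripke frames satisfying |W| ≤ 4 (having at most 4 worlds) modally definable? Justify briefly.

Any modally definable frame class is closed under disjoint unions.
Any modal formula valid on each of 5 disjoint one-world frames is valid on their disjoint union (validity is preserved under disjoint unions). Each one-world frame has |W|=1≤4, but the union has |W|=5.
So the class is not modally definable.

No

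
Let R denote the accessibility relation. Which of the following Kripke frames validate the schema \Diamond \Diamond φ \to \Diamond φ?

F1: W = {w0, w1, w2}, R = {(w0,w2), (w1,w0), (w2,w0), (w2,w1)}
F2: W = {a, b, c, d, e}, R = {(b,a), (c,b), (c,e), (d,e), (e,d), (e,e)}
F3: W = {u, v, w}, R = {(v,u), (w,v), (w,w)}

Frame correspondent (Sahlqvist): \forall x \forall y (x R^2 y \to \exists w (y = w \wedge xRw)) — i.e. a generalized confluence (Geach) condition.
F1: fails — w0R²w0 but no w with w0=w and w0Rw.
F2: fails — cR²a but no w with a=w and cRw.
F3: fails — wR²u but no t with u=t and wRt.
Valid on no frame.

none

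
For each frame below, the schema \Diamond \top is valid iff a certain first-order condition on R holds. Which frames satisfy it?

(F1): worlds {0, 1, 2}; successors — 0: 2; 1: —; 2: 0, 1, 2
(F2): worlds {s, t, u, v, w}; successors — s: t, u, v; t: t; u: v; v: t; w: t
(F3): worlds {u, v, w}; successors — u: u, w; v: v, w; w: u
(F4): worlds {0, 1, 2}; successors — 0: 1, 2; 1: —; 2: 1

This is the axiom for seriality; its first-order frame correspondent is \forall x \exists y Rxy.
(F1): fails — world 1 has no successor.
(F2): holds.
(F3): holds.
(F4): fails — world 1 has no successor.

(F2), (F3)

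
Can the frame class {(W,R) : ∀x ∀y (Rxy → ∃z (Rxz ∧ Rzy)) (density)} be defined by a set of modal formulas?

Yes — defined by □□q → □q

Yes: it is density, defined by the C4 schema □□q → □q.
Suppose □□q→□q is valid. Take Rxy and set V(q)={w : xR²w}. Then □□q at x, so □q at x, so q at y, i.e. ∃z(Rxz∧Rzy).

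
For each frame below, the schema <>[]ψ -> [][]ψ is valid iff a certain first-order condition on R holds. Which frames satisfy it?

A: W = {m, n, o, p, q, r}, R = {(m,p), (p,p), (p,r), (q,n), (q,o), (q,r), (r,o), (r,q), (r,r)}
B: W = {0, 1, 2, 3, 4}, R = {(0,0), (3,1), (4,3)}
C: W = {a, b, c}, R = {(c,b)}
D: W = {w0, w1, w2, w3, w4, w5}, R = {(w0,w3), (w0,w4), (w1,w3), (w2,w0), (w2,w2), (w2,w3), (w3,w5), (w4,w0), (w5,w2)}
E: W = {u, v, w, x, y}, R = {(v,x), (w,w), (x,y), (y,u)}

B, C, E

Frame correspondent (Sahlqvist): forall x forall y forall z ((xRy & x R^2 z) -> exists w (yRw & z = w)) — i.e. a generalized confluence (Geach) condition.
A: fails — pRp, pR²o but no w with pRw and o=w.
B: ✓.
C: ✓.
D: fails — w0Rw3, w0R²w0 but no w with w3Rw and w0=w.
E: ✓.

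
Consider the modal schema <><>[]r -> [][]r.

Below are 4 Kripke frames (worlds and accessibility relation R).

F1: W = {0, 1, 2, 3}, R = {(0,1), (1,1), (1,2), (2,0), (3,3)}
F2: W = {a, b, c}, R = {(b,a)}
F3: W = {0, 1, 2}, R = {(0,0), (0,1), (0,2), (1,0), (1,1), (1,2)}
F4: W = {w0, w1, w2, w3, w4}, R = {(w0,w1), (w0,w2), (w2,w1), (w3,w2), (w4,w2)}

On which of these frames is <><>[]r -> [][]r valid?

The schema corresponds to a generalized confluence (Geach) condition: forall x forall y forall z ((x R^2 y & x R^2 z) -> exists w (yRw & z = w)).
F1: fails — 0R²2, 0R²1 but no w with 2Rw and 1=w.
F2: ✓.
F3: fails — 0R²2, 0R²0 but no w with 2Rw and 0=w.
F4: fails — w0R²w1, w0R²w1 but no w with w1Rw and w1=w.
Valid on: F2.

F2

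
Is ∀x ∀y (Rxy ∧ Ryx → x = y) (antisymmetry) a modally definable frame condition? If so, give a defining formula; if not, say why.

No

Modal frame validity is preserved under surjective bounded morphisms.
The 6-cycle (worlds w0,w1,w2,w3,w4,w5 with w0→w1→w2→w3→w4→w5→w0) is antisymmetric. Sending even-indexed worlds to s and odd-indexed worlds to t is a surjective bounded morphism onto the two-world frame with s↔t, which is not antisymmetric.
So the class is not modally definable.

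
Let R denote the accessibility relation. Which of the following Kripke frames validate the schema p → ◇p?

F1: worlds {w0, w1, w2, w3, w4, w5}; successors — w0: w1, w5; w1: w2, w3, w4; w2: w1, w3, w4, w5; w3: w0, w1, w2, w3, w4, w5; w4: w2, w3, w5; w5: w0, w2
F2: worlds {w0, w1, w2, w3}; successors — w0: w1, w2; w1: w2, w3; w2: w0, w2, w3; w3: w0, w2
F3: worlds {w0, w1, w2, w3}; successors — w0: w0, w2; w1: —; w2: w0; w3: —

none

The schema corresponds to a generalized confluence (Geach) condition: ∀x ∃w (x = w ∧ xRw).
F1: fails — at w0 but no w with w0=w and w0Rw.
F2: fails — at w0 but no w with w0=w and w0Rw.
F3: fails — at w1 but no w with w1=w and w1Rw.
Valid on no frame.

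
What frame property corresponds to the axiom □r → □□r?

transitivity

Suppose □r→□□r is valid. Take Rxy, Ryz and set V(r)={w : Rxw}. Then □r at x, so □□r at x, so □r at y, so r at z, i.e. Rxz.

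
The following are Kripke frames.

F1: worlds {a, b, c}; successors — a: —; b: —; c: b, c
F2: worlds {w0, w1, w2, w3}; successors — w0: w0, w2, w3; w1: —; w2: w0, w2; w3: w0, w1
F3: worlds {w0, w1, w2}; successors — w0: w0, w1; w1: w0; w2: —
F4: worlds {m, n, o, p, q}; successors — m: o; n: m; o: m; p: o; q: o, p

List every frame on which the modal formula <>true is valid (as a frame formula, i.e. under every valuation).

The schema corresponds to seriality: forall x exists y Rxy.
F1: fails — world a has no successor.
F2: fails — world w1 has no successor.
F3: fails — world w2 has no successor.
F4: ✓.
Valid on: F4.

F4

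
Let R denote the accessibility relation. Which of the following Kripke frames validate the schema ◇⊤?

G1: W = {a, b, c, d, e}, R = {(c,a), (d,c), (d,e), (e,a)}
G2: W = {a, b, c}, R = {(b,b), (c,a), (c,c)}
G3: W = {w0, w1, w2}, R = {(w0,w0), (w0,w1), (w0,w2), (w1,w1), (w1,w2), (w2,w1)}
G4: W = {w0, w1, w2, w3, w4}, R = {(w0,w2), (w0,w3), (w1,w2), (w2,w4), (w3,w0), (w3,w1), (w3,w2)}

G3

The schema corresponds to seriality: ∀x ∃y Rxy.
G1: fails — world a has no successor.
G2: fails — world a has no successor.
G3: ✓.
G4: fails — world w4 has no successor.
Valid on: G3.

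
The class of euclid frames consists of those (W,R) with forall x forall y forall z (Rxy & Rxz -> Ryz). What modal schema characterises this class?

◇q → □◇q

A defining formula is ◇q → □◇q (the 5 axiom).
Suppose ◇q→□◇q is valid. Take Rxy, Rxz and set V(q)={y}. Then ◇q at x, so □◇q at x, so ◇q at z, so some w with Rzw has q; w=y, i.e. Rzy. By symmetry of the argument, Ryz.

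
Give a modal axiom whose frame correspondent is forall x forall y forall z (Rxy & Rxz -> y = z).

This is partial functionality; the standard corresponding axiom is CD: ◇r → □r.
Suppose ◇r→□r is valid. Take Rxy, Rxz and set V(r)={y}. Then ◇r at x, so □r at x, so r at z, i.e. z=y.

◇r → □r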